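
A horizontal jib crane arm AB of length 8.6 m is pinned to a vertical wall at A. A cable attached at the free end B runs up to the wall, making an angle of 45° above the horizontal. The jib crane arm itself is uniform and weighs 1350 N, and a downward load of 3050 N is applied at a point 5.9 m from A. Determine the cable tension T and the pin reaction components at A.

T = 3914 N, A_x = 2767 N, A_y = 1633 N

ΣM about A: T·sin45°·8.6 − 1350·4.3 − 3050·5.9 = 0 → T = 23800/(8.6·0.707107) = 3913.75 ≈ 3914 N.
ΣF_x = 0: A_x − T·cos45° = 0 → A_x = 3913.75 × 0.707107 = 2767 N.
ΣF_y = 0: A_y + T·sin45° − 1350 − 3050 = 0 → A_y = 4400 − 3913.75 × 0.707107 = 1633 N.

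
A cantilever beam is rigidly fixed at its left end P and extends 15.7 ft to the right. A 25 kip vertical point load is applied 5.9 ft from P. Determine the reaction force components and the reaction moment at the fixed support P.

P_x = 0, P_y = 25.00 kip, M_P = 147.5 kip·ft

ΣF_x = 0: P_x = 0.
ΣF_y = 0: P_y − 25 = 0 → P_y = 25.00 kip.
ΣM about P: M_P − 25·5.9 = 0 → M_P = 147.5 kip·ft.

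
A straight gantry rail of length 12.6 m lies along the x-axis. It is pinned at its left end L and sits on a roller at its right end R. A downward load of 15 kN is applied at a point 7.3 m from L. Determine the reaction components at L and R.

L_x = 0, L_y = 6.310 kN, R_y = 8.690 kN

ΣM about L: R_y·12.6 − 15·7.3 = 0 → R_y = 109.5/12.6 = 8.69048 ≈ 8.690 kN.
ΣF_y = 0: L_y + 8.69048 − 15 = 0 → L_y = 6.310 kN.
ΣF_x = 0: no horizontal applied forces, so L_x = 0.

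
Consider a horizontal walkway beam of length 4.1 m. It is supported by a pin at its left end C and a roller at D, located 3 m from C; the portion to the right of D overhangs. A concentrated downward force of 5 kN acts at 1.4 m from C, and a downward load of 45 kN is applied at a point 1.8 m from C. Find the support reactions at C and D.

C_x = 0, C_y = 20.67 kN, D_y = 29.33 kN

Moments about C: D_y·3 − 5·1.4 − 45·1.8 = 0 → D_y = 88/3 = 29.3333 ≈ 29.33 kN.
ΣF_y = 0: C_y + 29.3333 − 5 − 45 = 0 → C_y = 20.67 kN.
ΣF_x = 0: no horizontal applied forces, so C_x = 0.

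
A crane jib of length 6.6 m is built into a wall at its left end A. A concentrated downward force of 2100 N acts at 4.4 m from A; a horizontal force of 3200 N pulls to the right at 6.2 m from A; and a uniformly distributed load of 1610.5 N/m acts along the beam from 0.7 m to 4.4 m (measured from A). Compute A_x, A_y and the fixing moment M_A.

Resultant of the distributed load: 1610.5 × 3.7 = 5958.85 N at 2.55 m from A.
ΣF_x = 0: A_x + 3200 = 0 → A_x = -3200 N.
ΣF_y = 0: A_y − 2100 − 1610.5·3.7 = 0 → A_y = 8059 N.
ΣM about A: M_A − 2100·4.4 − (1610.5·3.7)·2.55 = 0 → M_A = 24440 N·m.

A_x = -3200 N, A_y = 8059 N, M_A = 24440 N·m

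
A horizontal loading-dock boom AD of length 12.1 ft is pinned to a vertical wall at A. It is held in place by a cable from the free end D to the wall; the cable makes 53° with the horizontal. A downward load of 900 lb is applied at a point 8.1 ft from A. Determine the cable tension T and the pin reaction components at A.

T = 754.4 lb, A_x = 454.0 lb, A_y = 297.5 lb

ΣM about A: T·sin53°·12.1 − 900·8.1 = 0 → T = 7290/(12.1·0.798636) = 754.385 ≈ 754.4 lb.
ΣF_x = 0: A_x − T·cos53° = 0 → A_x = 754.385 × 0.601815 = 454.0 lb.
ΣF_y = 0: A_y + T·sin53° − 900 = 0 → A_y = 900 − 754.385 × 0.798636 = 297.5 lb.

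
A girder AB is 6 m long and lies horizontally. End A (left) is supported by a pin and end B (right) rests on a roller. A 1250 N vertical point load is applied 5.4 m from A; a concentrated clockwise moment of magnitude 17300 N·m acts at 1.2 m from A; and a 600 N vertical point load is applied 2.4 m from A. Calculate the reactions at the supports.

A_x = 0, A_y = -2398 N, B_y = 4248 N

ΣM about A: B_y·6 − 1250·5.4 − 17300 − 600·2.4 = 0 → B_y = 25490/6 = 4248.33 ≈ 4248 N.
ΣF_y = 0: A_y + 4248.33 − 1250 − 600 = 0 → A_y = -2398 N.
ΣF_x = 0: no horizontal applied forces, so A_x = 0.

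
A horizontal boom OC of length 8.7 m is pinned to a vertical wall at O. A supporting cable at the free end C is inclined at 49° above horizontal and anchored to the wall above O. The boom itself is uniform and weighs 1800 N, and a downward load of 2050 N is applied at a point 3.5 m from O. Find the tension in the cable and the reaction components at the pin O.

T = 2285 N, O_x = 1499 N, O_y = 2125 N

ΣM about O: T·sin49°·8.7 − 1800·4.35 − 2050·3.5 = 0 → T = 15005/(8.7·0.75471) = 2285.27 ≈ 2285 N.
ΣF_x = 0: O_x − T·cos49° = 0 → O_x = 2285.27 × 0.656059 = 1499 N.
ΣF_y = 0: O_y + T·sin49° − 1800 − 2050 = 0 → O_y = 3850 − 2285.27 × 0.75471 = 2125 N.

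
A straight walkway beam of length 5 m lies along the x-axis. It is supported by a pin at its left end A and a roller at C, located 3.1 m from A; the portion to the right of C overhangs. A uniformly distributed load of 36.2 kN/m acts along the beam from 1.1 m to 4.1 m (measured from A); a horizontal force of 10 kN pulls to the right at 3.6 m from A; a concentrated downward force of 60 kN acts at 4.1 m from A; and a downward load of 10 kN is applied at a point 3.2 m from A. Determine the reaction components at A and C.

A_x = -10.00 kN, A_y = -2.161 kN, C_y = 180.8 kN

Resultant of the distributed load: 36.2 × 3 = 108.6 kN at 2.6 m from A.
ΣM about A: C_y·3.1 − (36.2·3)·2.6 − 60·4.1 − 10·3.2 = 0 → C_y = 560.36/3.1 = 180.761 ≈ 180.8 kN.
ΣF_y = 0: A_y + 180.761 − 36.2·3 − 60 − 10 = 0 → A_y = -2.161 kN.
ΣF_x = 0: A_x + 10 = 0 → A_x = -10.00 kN.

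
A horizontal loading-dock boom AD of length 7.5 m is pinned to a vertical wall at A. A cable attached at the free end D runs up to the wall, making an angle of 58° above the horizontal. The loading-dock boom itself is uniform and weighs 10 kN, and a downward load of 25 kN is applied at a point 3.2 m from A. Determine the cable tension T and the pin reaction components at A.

ΣM about A: T·sin58°·7.5 − 10·3.75 − 25·3.2 = 0 → T = 117.5/(7.5·0.848048) = 18.4738 ≈ 18.47 kN.
ΣF_x = 0: A_x − T·cos58° = 0 → A_x = 18.4738 × 0.529919 = 9.790 kN.
ΣF_y = 0: A_y + T·sin58° − 10 − 25 = 0 → A_y = 35 − 18.4738 × 0.848048 = 19.33 kN.

T = 18.47 kN, A_x = 9.790 kN, A_y = 19.33 kN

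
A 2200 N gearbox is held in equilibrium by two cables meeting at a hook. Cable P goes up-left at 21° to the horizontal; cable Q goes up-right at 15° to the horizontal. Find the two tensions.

T_P = 3615 N, T_Q = 3494 N

ΣF_x = 0: −T_P·cos21° + T_Q·cos15° = 0 → T_Q = 0.966514·T_P.
ΣF_y = 0: T_P·sin21° + T_Q·sin15° = 2200.
Substitute: T_P·(0.358368 + 0.966514·0.258819) = 2200 → T_P = 3615.33 ≈ 3615 N.
Then T_Q = 0.966514 × 3615.33 = 3494 N.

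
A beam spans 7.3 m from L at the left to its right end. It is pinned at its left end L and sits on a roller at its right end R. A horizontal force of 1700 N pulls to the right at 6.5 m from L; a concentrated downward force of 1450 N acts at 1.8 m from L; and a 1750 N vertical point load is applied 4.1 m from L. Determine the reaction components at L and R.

L_x = -1700 N, L_y = 1860 N, R_y = 1340 N

Moments about L: R_y·7.3 − 1450·1.8 − 1750·4.1 = 0 → R_y = 9785/7.3 = 1340.41 ≈ 1340 N.
ΣF_y = 0: L_y + 1340.41 − 1450 − 1750 = 0 → L_y = 1860 N.
ΣF_x = 0: L_x + 1700 = 0 → L_x = -1700 N.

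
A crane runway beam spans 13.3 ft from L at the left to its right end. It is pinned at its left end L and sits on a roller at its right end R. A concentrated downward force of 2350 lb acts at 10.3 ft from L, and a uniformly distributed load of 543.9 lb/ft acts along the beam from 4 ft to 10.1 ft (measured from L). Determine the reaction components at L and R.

L_x = 0, L_y = 2089 lb, R_y = 3579 lb

Resultant of the distributed load: 543.9 × 6.1 = 3317.79 lb at 7.05 ft from L.
ΣM about L: R_y·13.3 − 2350·10.3 − (543.9·6.1)·7.05 = 0 → R_y = 47595.4195/13.3 = 3578.6 ≈ 3579 lb.
ΣF_y = 0: L_y + 3578.6 − 2350 − 543.9·6.1 = 0 → L_y = 2089 lb.
ΣF_x = 0: no horizontal applied forces, so L_x = 0.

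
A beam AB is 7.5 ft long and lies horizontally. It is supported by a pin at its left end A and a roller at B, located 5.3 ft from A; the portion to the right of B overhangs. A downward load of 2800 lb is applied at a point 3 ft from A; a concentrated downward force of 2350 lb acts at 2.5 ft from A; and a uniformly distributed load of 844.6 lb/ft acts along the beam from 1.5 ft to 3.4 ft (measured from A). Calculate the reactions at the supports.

Resultant of the distributed load: 844.6 × 1.9 = 1604.74 lb at 2.45 ft from A.
Taking moments about A: B_y·5.3 − 2800·3 − 2350·2.5 − (844.6·1.9)·2.45 = 0 → B_y = 18206.613/5.3 = 3435.21 ≈ 3435 lb.
ΣF_y = 0: A_y + 3435.21 − 2800 − 2350 − 844.6·1.9 = 0 → A_y = 3320 lb.
ΣF_x = 0: no horizontal applied forces, so A_x = 0.

A_x = 0, A_y = 3320 lb, B_y = 3435 lb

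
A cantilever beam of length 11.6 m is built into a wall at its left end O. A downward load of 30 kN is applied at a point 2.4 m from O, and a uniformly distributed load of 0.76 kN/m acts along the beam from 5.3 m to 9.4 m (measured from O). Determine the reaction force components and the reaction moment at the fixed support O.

O_x = 0, O_y = 33.12 kN, M_O = 94.90 kN·m

Resultant of the distributed load: 0.76 × 4.1 = 3.116 kN at 7.35 m from O.
ΣF_x = 0: O_x = 0.
ΣF_y = 0: O_y − 30 − 0.76·4.1 = 0 → O_y = 33.12 kN.
ΣM about O: M_O − 30·2.4 − (0.76·4.1)·7.35 = 0 → M_O = 94.90 kN·m.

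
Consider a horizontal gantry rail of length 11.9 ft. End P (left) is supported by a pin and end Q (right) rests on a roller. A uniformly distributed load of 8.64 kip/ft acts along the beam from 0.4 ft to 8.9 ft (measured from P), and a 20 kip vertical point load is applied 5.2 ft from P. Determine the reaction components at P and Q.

Resultant of the distributed load: 8.64 × 8.5 = 73.44 kip at 4.65 ft from P.
ΣM about P: Q_y·11.9 − (8.64·8.5)·4.65 − 20·5.2 = 0 → Q_y = 445.496/11.9 = 37.4366 ≈ 37.44 kip.
ΣF_y = 0: P_y + 37.4366 − 8.64·8.5 − 20 = 0 → P_y = 56.00 kip.
ΣF_x = 0: no horizontal applied forces, so P_x = 0.

P_x = 0, P_y = 56.00 kip, Q_y = 37.44 kip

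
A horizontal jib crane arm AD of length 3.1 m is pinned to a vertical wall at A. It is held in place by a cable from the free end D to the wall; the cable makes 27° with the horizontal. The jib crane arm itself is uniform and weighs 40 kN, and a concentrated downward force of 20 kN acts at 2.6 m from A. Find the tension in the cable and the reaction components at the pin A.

ΣM about A: T·sin27°·3.1 − 40·1.55 − 20·2.6 = 0 → T = 114/(3.1·0.45399) = 81.0022 ≈ 81.00 kN.
ΣF_x = 0: A_x − T·cos27° = 0 → A_x = 81.0022 × 0.891007 = 72.17 kN.
ΣF_y = 0: A_y + T·sin27° − 40 − 20 = 0 → A_y = 60 − 81.0022 × 0.45399 = 23.23 kN.

T = 81.00 kN, A_x = 72.17 kN, A_y = 23.23 kN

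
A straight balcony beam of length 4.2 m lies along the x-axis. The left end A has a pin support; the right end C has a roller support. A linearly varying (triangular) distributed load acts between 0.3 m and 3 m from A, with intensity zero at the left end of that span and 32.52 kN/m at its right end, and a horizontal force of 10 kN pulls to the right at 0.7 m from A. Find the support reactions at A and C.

Resultant of the triangular load: ½ × 32.52 × 2.7 = 43.902 kN, acting at 2.1 m from A (one-third of the span from the peak).
ΣM about A: C_y·4.2 − (½·32.52·2.7)·2.1 = 0 → C_y = 92.1942/4.2 = 21.951 ≈ 21.95 kN.
ΣF_y = 0: A_y + 21.951 − ½·32.52·2.7 = 0 → A_y = 21.95 kN.
ΣF_x = 0: A_x + 10 = 0 → A_x = -10.00 kN.

A_x = -10.00 kN, A_y = 21.95 kN, C_y = 21.95 kN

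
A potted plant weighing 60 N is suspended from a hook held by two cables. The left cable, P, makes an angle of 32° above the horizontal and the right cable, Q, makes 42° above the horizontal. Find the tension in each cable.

ΣF_x = 0: −T_P·cos32° + T_Q·cos42° = 0 → T_Q = 1.14116·T_P.
ΣF_y = 0: T_P·sin32° + T_Q·sin42° = 60.
Substitute: T_P·(0.529919 + 1.14116·0.669131) = 60 → T_P = 46.3856 ≈ 46.39 N.
Then T_Q = 1.14116 × 46.3856 = 52.93 N.

T_P = 46.39 N, T_Q = 52.93 N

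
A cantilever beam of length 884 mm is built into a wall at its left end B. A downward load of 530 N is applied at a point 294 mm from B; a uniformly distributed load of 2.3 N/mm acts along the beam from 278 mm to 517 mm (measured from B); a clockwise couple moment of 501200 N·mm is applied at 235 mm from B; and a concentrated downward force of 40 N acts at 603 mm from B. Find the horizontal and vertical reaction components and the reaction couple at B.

B_x = 0, B_y = 1120 N, M_B = 899600 N·mm

Resultant of the distributed load: 2.3 × 239 = 549.7 N at 397.5 mm from B.
ΣF_x = 0: B_x = 0.
ΣF_y = 0: B_y − 530 − 2.3·239 − 40 = 0 → B_y = 1120 N.
ΣM about B: M_B − 530·294 − (2.3·239)·397.5 − 501200 − 40·603 = 0 → M_B = 899600 N·mm.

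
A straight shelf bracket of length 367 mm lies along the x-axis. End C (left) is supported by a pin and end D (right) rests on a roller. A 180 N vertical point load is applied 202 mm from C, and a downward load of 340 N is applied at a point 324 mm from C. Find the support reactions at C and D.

C_x = 0, C_y = 120.8 N, D_y = 399.2 N

Taking moments about C: D_y·367 − 180·202 − 340·324 = 0 → D_y = 146520/367 = 399.237 ≈ 399.2 N.
ΣF_y = 0: C_y + 399.237 − 180 − 340 = 0 → C_y = 120.8 N.
ΣF_x = 0: no horizontal applied forces, so C_x = 0.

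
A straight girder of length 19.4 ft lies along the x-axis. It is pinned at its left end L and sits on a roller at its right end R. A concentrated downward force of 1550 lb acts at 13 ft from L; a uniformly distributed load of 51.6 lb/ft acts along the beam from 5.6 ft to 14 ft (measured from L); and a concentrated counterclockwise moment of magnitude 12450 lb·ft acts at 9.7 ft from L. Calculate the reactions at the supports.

L_x = 0, L_y = 1368 lb, R_y = 615.9 lb

Resultant of the distributed load: 51.6 × 8.4 = 433.44 lb at 9.8 ft from L.
Moments about L: R_y·19.4 − 1550·13 − (51.6·8.4)·9.8 + 12450 = 0 → R_y = 11947.712/19.4 = 615.861 ≈ 615.9 lb.
ΣF_y = 0: L_y + 615.861 − 1550 − 51.6·8.4 = 0 → L_y = 1368 lb.
ΣF_x = 0: no horizontal applied forces, so L_x = 0.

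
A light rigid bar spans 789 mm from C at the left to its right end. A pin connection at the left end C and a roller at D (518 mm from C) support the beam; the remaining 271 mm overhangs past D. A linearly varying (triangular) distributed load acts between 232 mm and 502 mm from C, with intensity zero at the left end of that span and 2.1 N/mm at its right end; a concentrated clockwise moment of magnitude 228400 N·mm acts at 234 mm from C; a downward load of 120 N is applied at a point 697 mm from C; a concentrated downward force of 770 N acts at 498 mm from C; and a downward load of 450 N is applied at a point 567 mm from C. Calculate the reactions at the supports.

Resultant of the triangular load: ½ × 2.1 × 270 = 283.5 N, acting at 412 mm from C (one-third of the span from the peak).
Taking moments about C: D_y·518 − (½·2.1·270)·412 − 228400 − 120·697 − 770·498 − 450·567 = 0 → D_y = 1067452/518 = 2060.72 ≈ 2061 N.
ΣF_y = 0: C_y + 2060.72 − ½·2.1·270 − 120 − 770 − 450 = 0 → C_y = -437.2 N.
ΣF_x = 0: no horizontal applied forces, so C_x = 0.

C_x = 0, C_y = -437.2 N, D_y = 2061 N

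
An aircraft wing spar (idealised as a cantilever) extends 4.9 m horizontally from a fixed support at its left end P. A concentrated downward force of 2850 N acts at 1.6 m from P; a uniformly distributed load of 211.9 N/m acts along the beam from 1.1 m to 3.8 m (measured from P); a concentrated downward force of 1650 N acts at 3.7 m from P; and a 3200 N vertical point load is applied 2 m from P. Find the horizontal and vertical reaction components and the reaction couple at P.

Resultant of the distributed load: 211.9 × 2.7 = 572.13 N at 2.45 m from P.
ΣF_x = 0: P_x = 0.
ΣF_y = 0: P_y − 2850 − 211.9·2.7 − 1650 − 3200 = 0 → P_y = 8272 N.
ΣM about P: M_P − 2850·1.6 − (211.9·2.7)·2.45 − 1650·3.7 − 3200·2 = 0 → M_P = 18470 N·m.

P_x = 0, P_y = 8272 N, M_P = 18470 N·m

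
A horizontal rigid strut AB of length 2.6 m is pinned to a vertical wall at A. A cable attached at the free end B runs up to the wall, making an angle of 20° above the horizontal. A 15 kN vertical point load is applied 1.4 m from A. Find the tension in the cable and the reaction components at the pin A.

ΣM about A: T·sin20°·2.6 − 15·1.4 = 0 → T = 21/(2.6·0.34202) = 23.6154 ≈ 23.62 kN.
ΣF_x = 0: A_x − T·cos20° = 0 → A_x = 23.6154 × 0.939693 = 22.19 kN.
ΣF_y = 0: A_y + T·sin20° − 15 = 0 → A_y = 15 − 23.6154 × 0.34202 = 6.923 kN.

T = 23.62 kN, A_x = 22.19 kN, A_y = 6.923 kN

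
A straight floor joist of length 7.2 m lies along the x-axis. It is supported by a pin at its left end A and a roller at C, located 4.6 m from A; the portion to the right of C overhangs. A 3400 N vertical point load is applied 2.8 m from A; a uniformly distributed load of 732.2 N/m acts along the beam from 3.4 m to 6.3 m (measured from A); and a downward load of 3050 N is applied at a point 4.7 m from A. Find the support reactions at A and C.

Resultant of the distributed load: 732.2 × 2.9 = 2123.38 N at 4.85 m from A.
Moments about A: C_y·4.6 − 3400·2.8 − (732.2·2.9)·4.85 − 3050·4.7 = 0 → C_y = 34153.393/4.6 = 7424.65 ≈ 7425 N.
ΣF_y = 0: A_y + 7424.65 − 3400 − 732.2·2.9 − 3050 = 0 → A_y = 1149 N.
ΣF_x = 0: no horizontal applied forces, so A_x = 0.

A_x = 0, A_y = 1149 N, C_y = 7425 N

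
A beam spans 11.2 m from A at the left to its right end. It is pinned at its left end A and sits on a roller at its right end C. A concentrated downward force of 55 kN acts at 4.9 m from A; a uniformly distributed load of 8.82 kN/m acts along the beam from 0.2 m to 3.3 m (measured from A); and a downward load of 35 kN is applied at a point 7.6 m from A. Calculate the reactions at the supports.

Resultant of the distributed load: 8.82 × 3.1 = 27.342 kN at 1.75 m from A.
Moments about A: C_y·11.2 − 55·4.9 − (8.82·3.1)·1.75 − 35·7.6 = 0 → C_y = 583.3485/11.2 = 52.0847 ≈ 52.08 kN.
ΣF_y = 0: A_y + 52.0847 − 55 − 8.82·3.1 − 35 = 0 → A_y = 65.26 kN.
ΣF_x = 0: no horizontal applied forces, so A_x = 0.

A_x = 0, A_y = 65.26 kN, C_y = 52.08 kN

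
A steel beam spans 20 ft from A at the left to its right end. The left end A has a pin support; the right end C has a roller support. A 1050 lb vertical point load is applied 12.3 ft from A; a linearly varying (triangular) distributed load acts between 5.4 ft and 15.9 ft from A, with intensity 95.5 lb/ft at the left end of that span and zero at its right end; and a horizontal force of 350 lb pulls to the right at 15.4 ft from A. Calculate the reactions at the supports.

Resultant of the triangular load: ½ × 95.5 × 10.5 = 501.375 lb, acting at 8.9 ft from A (one-third of the span from the peak).
Taking moments about A: C_y·20 − 1050·12.3 − (½·95.5·10.5)·8.9 = 0 → C_y = 17377.2375/20 = 868.862 ≈ 868.9 lb.
ΣF_y = 0: A_y + 868.862 − 1050 − ½·95.5·10.5 = 0 → A_y = 682.5 lb.
ΣF_x = 0: A_x + 350 = 0 → A_x = -350.0 lb.

A_x = -350.0 lb, A_y = 682.5 lb, C_y = 868.9 lb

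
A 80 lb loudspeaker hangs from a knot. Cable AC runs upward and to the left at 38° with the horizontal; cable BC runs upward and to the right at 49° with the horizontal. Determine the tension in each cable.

ΣF_x = 0: −T_AC·cos38° + T_BC·cos49° = 0 → T_BC = 1.20113·T_AC.
ΣF_y = 0: T_AC·sin38° + T_BC·sin49° = 80.
Substitute: T_AC·(0.615661 + 1.20113·0.75471) = 80 → T_AC = 52.5567 ≈ 52.56 lb.
Then T_BC = 1.20113 × 52.5567 = 63.13 lb.

T_AC = 52.56 lb, T_BC = 63.13 lb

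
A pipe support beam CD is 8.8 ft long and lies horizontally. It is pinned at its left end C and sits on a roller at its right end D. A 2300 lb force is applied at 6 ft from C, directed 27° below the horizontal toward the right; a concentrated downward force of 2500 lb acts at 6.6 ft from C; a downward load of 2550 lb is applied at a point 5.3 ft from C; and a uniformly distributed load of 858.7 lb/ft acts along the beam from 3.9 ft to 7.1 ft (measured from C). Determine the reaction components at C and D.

Resultant of the distributed load: 858.7 × 3.2 = 2747.84 lb at 5.5 ft from C.
Moments about C: D_y·8.8 − 2300·sin27°·6 − 2500·6.6 − 2550·5.3 − (858.7·3.2)·5.5 = 0 → D_y = 51393.2/8.8 = 5840.14 ≈ 5840 lb.
ΣF_y = 0: C_y + 5840.14 − 2300·sin27° − 2500 − 2550 − 858.7·3.2 = 0 → C_y = 3002 lb.
ΣF_x = 0: C_x + 2300·cos27° = 0 → C_x = -2049 lb.

C_x = -2049 lb, C_y = 3002 lb, D_y = 5840 lb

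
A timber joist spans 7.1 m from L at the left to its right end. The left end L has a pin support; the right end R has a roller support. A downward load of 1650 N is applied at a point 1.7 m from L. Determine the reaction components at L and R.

L_x = 0, L_y = 1255 N, R_y = 395.1 N

ΣM about L: R_y·7.1 − 1650·1.7 = 0 → R_y = 2805/7.1 = 395.07 ≈ 395.1 N.
ΣF_y = 0: L_y + 395.07 − 1650 = 0 → L_y = 1255 N.
ΣF_x = 0: no horizontal applied forces, so L_x = 0.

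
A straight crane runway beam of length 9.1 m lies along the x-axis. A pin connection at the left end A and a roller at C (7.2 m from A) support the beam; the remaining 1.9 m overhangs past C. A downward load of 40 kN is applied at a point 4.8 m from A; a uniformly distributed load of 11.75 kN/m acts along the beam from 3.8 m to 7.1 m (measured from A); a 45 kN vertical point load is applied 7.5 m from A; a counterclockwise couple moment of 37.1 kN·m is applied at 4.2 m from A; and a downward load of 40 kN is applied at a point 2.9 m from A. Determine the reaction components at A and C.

Resultant of the distributed load: 11.75 × 3.3 = 38.775 kN at 5.45 m from A.
ΣM about A: C_y·7.2 − 40·4.8 − (11.75·3.3)·5.45 − 45·7.5 + 37.1 − 40·2.9 = 0 → C_y = 819.72375/7.2 = 113.851 ≈ 113.9 kN.
ΣF_y = 0: A_y + 113.851 − 40 − 11.75·3.3 − 45 − 40 = 0 → A_y = 49.92 kN.
ΣF_x = 0: no horizontal applied forces, so A_x = 0.

A_x = 0, A_y = 49.92 kN, C_y = 113.9 kN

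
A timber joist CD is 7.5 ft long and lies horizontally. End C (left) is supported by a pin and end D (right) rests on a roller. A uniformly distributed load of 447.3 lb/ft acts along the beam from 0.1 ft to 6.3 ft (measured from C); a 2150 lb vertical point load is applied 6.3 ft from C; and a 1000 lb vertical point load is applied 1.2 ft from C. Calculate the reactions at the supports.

C_x = 0, C_y = 2774 lb, D_y = 3149 lb

Resultant of the distributed load: 447.3 × 6.2 = 2773.26 lb at 3.2 ft from C.
Moments about C: D_y·7.5 − (447.3·6.2)·3.2 − 2150·6.3 − 1000·1.2 = 0 → D_y = 23619.432/7.5 = 3149.26 ≈ 3149 lb.
ΣF_y = 0: C_y + 3149.26 − 447.3·6.2 − 2150 − 1000 = 0 → C_y = 2774 lb.
ΣF_x = 0: no horizontal applied forces, so C_x = 0.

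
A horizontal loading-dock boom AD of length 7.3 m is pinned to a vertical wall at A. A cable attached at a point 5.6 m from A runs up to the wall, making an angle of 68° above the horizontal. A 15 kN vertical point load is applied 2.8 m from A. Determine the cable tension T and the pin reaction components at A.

T = 8.089 kN, A_x = 3.030 kN, A_y = 7.500 kN

ΣM about A: T·sin68°·5.6 − 15·2.8 = 0 → T = 42/(5.6·0.927184) = 8.08901 ≈ 8.089 kN.
ΣF_x = 0: A_x − T·cos68° = 0 → A_x = 8.08901 × 0.374607 = 3.030 kN.
ΣF_y = 0: A_y + T·sin68° − 15 = 0 → A_y = 15 − 8.08901 × 0.927184 = 7.500 kN.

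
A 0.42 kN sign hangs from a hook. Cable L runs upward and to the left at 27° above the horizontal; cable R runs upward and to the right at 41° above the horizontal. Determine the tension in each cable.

T_L = 0.3419 kN, T_R = 0.4036 kN

ΣF_x = 0: −T_L·cos27° + T_R·cos41° = 0 → T_R = 1.1806·T_L.
ΣF_y = 0: T_L·sin27° + T_R·sin41° = 0.42.
Substitute: T_L·(0.45399 + 1.1806·0.656059) = 0.42 → T_L = 0.341871 ≈ 0.3419 kN.
Then T_R = 1.1806 × 0.341871 = 0.4036 kN.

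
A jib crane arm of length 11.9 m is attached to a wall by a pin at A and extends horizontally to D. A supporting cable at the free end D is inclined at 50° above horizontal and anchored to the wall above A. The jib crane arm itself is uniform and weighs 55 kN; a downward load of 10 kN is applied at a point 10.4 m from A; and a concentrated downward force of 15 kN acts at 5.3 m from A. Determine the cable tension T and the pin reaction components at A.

T = 56.03 kN, A_x = 36.01 kN, A_y = 37.08 kN

ΣM about A: T·sin50°·11.9 − 55·5.95 − 10·10.4 − 15·5.3 = 0 → T = 510.75/(11.9·0.766044) = 56.0283 ≈ 56.03 kN.
ΣF_x = 0: A_x − T·cos50° = 0 → A_x = 56.0283 × 0.642788 = 36.01 kN.
ΣF_y = 0: A_y + T·sin50° − 55 − 10 − 15 = 0 → A_y = 80 − 56.0283 × 0.766044 = 37.08 kN.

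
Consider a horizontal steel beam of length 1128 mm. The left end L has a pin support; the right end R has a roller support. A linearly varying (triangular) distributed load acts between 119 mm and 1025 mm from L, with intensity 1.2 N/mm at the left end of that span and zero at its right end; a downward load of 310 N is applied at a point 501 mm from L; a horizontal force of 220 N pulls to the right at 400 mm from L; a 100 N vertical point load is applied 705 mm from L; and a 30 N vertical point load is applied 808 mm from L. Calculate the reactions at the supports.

Resultant of the triangular load: ½ × 1.2 × 906 = 543.6 N, acting at 421 mm from L (one-third of the span from the peak).
ΣM about L: R_y·1128 − (½·1.2·906)·421 − 310·501 − 100·705 − 30·808 = 0 → R_y = 478905.6/1128 = 424.562 ≈ 424.6 N.
ΣF_y = 0: L_y + 424.562 − ½·1.2·906 − 310 − 100 − 30 = 0 → L_y = 559.0 N.
ΣF_x = 0: L_x + 220 = 0 → L_x = -220.0 N.

L_x = -220.0 N, L_y = 559.0 N, R_y = 424.6 N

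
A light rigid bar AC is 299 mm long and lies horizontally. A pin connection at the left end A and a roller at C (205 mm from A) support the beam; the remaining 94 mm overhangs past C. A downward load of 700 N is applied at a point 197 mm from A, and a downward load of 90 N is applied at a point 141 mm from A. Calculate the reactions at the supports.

Moments about A: C_y·205 − 700·197 − 90·141 = 0 → C_y = 150590/205 = 734.585 ≈ 734.6 N.
ΣF_y = 0: A_y + 734.585 − 700 − 90 = 0 → A_y = 55.41 N.
ΣF_x = 0: no horizontal applied forces, so A_x = 0.

A_x = 0, A_y = 55.41 N, C_y = 734.6 N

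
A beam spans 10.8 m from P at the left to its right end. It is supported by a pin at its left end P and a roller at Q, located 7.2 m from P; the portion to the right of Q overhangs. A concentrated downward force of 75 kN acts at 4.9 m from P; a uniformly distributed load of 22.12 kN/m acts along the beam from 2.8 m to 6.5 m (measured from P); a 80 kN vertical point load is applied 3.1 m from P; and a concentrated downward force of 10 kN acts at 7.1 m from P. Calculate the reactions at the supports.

P_x = 0, P_y = 98.64 kN, Q_y = 148.2 kN

Resultant of the distributed load: 22.12 × 3.7 = 81.844 kN at 4.65 m from P.
ΣM about P: Q_y·7.2 − 75·4.9 − (22.12·3.7)·4.65 − 80·3.1 − 10·7.1 = 0 → Q_y = 1067.0746/7.2 = 148.205 ≈ 148.2 kN.
ΣF_y = 0: P_y + 148.205 − 75 − 22.12·3.7 − 80 − 10 = 0 → P_y = 98.64 kN.
ΣF_x = 0: no horizontal applied forces, so P_x = 0.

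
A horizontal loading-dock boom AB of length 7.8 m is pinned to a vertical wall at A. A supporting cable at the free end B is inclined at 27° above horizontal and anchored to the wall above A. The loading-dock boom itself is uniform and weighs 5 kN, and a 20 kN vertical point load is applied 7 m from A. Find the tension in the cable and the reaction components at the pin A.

T = 45.04 kN, A_x = 40.13 kN, A_y = 4.551 kN

ΣM about A: T·sin27°·7.8 − 5·3.9 − 20·7 = 0 → T = 159.5/(7.8·0.45399) = 45.0422 ≈ 45.04 kN.
ΣF_x = 0: A_x − T·cos27° = 0 → A_x = 45.0422 × 0.891007 = 40.13 kN.
ΣF_y = 0: A_y + T·sin27° − 5 − 20 = 0 → A_y = 25 − 45.0422 × 0.45399 = 4.551 kN.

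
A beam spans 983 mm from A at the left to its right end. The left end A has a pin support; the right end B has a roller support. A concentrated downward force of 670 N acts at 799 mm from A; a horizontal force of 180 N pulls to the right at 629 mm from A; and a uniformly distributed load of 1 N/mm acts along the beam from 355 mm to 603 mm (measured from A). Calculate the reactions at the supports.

A_x = -180.0 N, A_y = 252.6 N, B_y = 665.4 N

Resultant of the distributed load: 1 × 248 = 248 N at 479 mm from A.
Moments about A: B_y·983 − 670·799 − (1·248)·479 = 0 → B_y = 654122/983 = 665.434 ≈ 665.4 N.
ΣF_y = 0: A_y + 665.434 − 670 − 1·248 = 0 → A_y = 252.6 N.
ΣF_x = 0: A_x + 180 = 0 → A_x = -180.0 N.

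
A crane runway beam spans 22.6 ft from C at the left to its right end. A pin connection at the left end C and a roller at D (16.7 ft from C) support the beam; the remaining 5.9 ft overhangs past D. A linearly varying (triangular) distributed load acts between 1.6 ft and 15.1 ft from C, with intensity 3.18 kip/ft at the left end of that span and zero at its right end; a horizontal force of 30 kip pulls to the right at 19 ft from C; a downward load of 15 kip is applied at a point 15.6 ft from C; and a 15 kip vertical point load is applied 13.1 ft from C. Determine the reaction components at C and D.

Resultant of the triangular load: ½ × 3.18 × 13.5 = 21.465 kip, acting at 6.1 ft from C (one-third of the span from the peak).
Taking moments about C: D_y·16.7 − (½·3.18·13.5)·6.1 − 15·15.6 − 15·13.1 = 0 → D_y = 561.4365/16.7 = 33.619 ≈ 33.62 kip.
ΣF_y = 0: C_y + 33.619 − ½·3.18·13.5 − 15 − 15 = 0 → C_y = 17.85 kip.
ΣF_x = 0: C_x + 30 = 0 → C_x = -30.00 kip.

C_x = -30.00 kip, C_y = 17.85 kip, D_y = 33.62 kip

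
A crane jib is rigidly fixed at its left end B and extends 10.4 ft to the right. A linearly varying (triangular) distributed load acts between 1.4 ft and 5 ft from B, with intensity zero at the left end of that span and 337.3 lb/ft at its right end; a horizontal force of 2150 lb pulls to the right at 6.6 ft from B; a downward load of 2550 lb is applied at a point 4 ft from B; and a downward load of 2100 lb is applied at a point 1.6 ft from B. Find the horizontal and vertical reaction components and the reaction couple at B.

Resultant of the triangular load: ½ × 337.3 × 3.6 = 607.14 lb, acting at 3.8 ft from B (one-third of the span from the peak).
ΣF_x = 0: B_x + 2150 = 0 → B_x = -2150 lb.
ΣF_y = 0: B_y − ½·337.3·3.6 − 2550 − 2100 = 0 → B_y = 5257 lb.
ΣM about B: M_B − (½·337.3·3.6)·3.8 − 2550·4 − 2100·1.6 = 0 → M_B = 15870 lb·ft.

B_x = -2150 lb, B_y = 5257 lb, M_B = 15870 lb·ft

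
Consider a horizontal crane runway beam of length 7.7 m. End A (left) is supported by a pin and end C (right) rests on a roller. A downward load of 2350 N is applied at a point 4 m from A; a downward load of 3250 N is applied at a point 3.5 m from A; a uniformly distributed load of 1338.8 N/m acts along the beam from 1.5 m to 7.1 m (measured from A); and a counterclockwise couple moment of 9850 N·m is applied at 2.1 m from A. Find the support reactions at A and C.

Resultant of the distributed load: 1338.8 × 5.6 = 7497.28 N at 4.3 m from A.
Taking moments about A: C_y·7.7 − 2350·4 − 3250·3.5 − (1338.8·5.6)·4.3 + 9850 = 0 → C_y = 43163.304/7.7 = 5605.62 ≈ 5606 N.
ΣF_y = 0: A_y + 5605.62 − 2350 − 3250 − 1338.8·5.6 = 0 → A_y = 7492 N.
ΣF_x = 0: no horizontal applied forces, so A_x = 0.

A_x = 0, A_y = 7492 N, C_y = 5606 N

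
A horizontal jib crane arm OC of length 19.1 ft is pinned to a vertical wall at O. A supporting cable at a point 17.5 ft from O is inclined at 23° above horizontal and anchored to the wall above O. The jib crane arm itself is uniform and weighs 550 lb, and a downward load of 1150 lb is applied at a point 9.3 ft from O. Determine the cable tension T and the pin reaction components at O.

T = 2332 lb, O_x = 2147 lb, O_y = 788.7 lb

ΣM about O: T·sin23°·17.5 − 550·9.55 − 1150·9.3 = 0 → T = 15947.5/(17.5·0.390731) = 2332.26 ≈ 2332 lb.
ΣF_x = 0: O_x − T·cos23° = 0 → O_x = 2332.26 × 0.920505 = 2147 lb.
ΣF_y = 0: O_y + T·sin23° − 550 − 1150 = 0 → O_y = 1700 − 2332.26 × 0.390731 = 788.7 lb.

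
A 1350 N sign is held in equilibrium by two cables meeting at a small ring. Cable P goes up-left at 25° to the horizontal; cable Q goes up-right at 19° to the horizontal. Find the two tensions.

T_P = 1838 N, T_Q = 1761 N

ΣF_x = 0: −T_P·cos25° + T_Q·cos19° = 0 → T_Q = 0.95853·T_P.
ΣF_y = 0: T_P·sin25° + T_Q·sin19° = 1350.
Substitute: T_P·(0.422618 + 0.95853·0.325568) = 1350 → T_P = 1837.52 ≈ 1838 N.
Then T_Q = 0.95853 × 1837.52 = 1761 N.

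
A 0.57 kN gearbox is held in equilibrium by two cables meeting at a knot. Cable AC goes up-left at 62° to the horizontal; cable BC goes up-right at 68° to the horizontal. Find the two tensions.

T_AC = 0.2787 kN, T_BC = 0.3493 kN

ΣF_x = 0: −T_AC·cos62° + T_BC·cos68° = 0 → T_BC = 1.25324·T_AC.
ΣF_y = 0: T_AC·sin62° + T_BC·sin68° = 0.57.
Substitute: T_AC·(0.882948 + 1.25324·0.927184) = 0.57 → T_AC = 0.278738 ≈ 0.2787 kN.
Then T_BC = 1.25324 × 0.278738 = 0.3493 kN.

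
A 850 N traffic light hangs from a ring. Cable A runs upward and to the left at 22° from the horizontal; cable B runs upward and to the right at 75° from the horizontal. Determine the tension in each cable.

T_A = 221.6 N, T_B = 794.0 N

ΣF_x = 0: −T_A·cos22° + T_B·cos75° = 0 → T_B = 3.58236·T_A.
ΣF_y = 0: T_A·sin22° + T_B·sin75° = 850.
Substitute: T_A·(0.374607 + 3.58236·0.965926) = 850 → T_A = 221.648 ≈ 221.6 N.
Then T_B = 3.58236 × 221.648 = 794.0 N.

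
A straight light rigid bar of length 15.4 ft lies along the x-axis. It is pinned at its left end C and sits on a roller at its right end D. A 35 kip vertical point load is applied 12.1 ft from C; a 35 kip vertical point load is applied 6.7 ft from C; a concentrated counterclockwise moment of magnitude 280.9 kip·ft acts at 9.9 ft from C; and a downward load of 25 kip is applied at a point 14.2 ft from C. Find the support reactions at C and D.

ΣM about C: D_y·15.4 − 35·12.1 − 35·6.7 + 280.9 − 25·14.2 = 0 → D_y = 732.1/15.4 = 47.539 ≈ 47.54 kip.
ΣF_y = 0: C_y + 47.539 − 35 − 35 − 25 = 0 → C_y = 47.46 kip.
ΣF_x = 0: no horizontal applied forces, so C_x = 0.

C_x = 0, C_y = 47.46 kip, D_y = 47.54 kip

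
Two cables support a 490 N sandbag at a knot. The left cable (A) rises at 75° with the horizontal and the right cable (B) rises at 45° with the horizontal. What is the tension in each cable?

T_A = 400.1 N, T_B = 146.4 N

ΣF_x = 0: −T_A·cos75° + T_B·cos45° = 0 → T_B = 0.366025·T_A.
ΣF_y = 0: T_A·sin75° + T_B·sin45° = 490.
Substitute: T_A·(0.965926 + 0.366025·0.707107) = 490 → T_A = 400.083 ≈ 400.1 N.
Then T_B = 0.366025 × 400.083 = 146.4 N.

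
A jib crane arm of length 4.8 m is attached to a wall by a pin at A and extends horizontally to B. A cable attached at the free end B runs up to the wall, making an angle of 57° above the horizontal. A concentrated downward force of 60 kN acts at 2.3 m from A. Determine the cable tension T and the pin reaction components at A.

ΣM about A: T·sin57°·4.8 − 60·2.3 = 0 → T = 138/(4.8·0.838671) = 34.2804 ≈ 34.28 kN.
ΣF_x = 0: A_x − T·cos57° = 0 → A_x = 34.2804 × 0.544639 = 18.67 kN.
ΣF_y = 0: A_y + T·sin57° − 60 = 0 → A_y = 60 − 34.2804 × 0.838671 = 31.25 kN.

T = 34.28 kN, A_x = 18.67 kN, A_y = 31.25 kN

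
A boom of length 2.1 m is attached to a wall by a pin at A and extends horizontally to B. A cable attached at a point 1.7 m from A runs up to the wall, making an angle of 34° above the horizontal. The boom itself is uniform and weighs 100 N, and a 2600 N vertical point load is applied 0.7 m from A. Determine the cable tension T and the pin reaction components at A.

T = 2025 N, A_x = 1679 N, A_y = 1568 N

ΣM about A: T·sin34°·1.7 − 100·1.05 − 2600·0.7 = 0 → T = 1925/(1.7·0.559193) = 2024.98 ≈ 2025 N.
ΣF_x = 0: A_x − T·cos34° = 0 → A_x = 2024.98 × 0.829038 = 1679 N.
ΣF_y = 0: A_y + T·sin34° − 100 − 2600 = 0 → A_y = 2700 − 2024.98 × 0.559193 = 1568 N.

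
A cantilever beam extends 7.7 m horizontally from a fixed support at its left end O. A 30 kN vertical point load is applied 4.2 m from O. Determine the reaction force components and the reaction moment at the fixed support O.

ΣF_x = 0: O_x = 0.
ΣF_y = 0: O_y − 30 = 0 → O_y = 30.00 kN.
ΣM about O: M_O − 30·4.2 = 0 → M_O = 126.0 kN·m.

O_x = 0, O_y = 30.00 kN, M_O = 126.0 kN·m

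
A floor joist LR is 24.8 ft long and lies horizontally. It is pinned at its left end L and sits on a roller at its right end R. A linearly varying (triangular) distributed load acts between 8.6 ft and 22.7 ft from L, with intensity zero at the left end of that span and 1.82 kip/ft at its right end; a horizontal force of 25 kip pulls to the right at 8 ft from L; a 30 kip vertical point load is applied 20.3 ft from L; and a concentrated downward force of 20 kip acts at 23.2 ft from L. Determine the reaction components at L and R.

Resultant of the triangular load: ½ × 1.82 × 14.1 = 12.831 kip, acting at 18 ft from L (one-third of the span from the peak).
Moments about L: R_y·24.8 − (½·1.82·14.1)·18 − 30·20.3 − 20·23.2 = 0 → R_y = 1303.958/24.8 = 52.579 ≈ 52.58 kip.
ΣF_y = 0: L_y + 52.579 − ½·1.82·14.1 − 30 − 20 = 0 → L_y = 10.25 kip.
ΣF_x = 0: L_x + 25 = 0 → L_x = -25.00 kip.

L_x = -25.00 kip, L_y = 10.25 kip, R_y = 52.58 kip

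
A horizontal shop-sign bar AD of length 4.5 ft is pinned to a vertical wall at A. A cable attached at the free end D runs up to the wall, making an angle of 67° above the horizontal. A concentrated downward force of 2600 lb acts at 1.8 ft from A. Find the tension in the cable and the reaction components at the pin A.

ΣM about A: T·sin67°·4.5 − 2600·1.8 = 0 → T = 4680/(4.5·0.920505) = 1129.81 ≈ 1130 lb.
ΣF_x = 0: A_x − T·cos67° = 0 → A_x = 1129.81 × 0.390731 = 441.5 lb.
ΣF_y = 0: A_y + T·sin67° − 2600 = 0 → A_y = 2600 − 1129.81 × 0.920505 = 1560 lb.

T = 1130 lb, A_x = 441.5 lb, A_y = 1560 lb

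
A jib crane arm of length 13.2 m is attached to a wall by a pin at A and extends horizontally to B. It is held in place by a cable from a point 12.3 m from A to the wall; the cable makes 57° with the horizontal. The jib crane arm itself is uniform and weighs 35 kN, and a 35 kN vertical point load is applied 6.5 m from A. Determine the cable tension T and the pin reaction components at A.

T = 44.45 kN, A_x = 24.21 kN, A_y = 32.72 kN

ΣM about A: T·sin57°·12.3 − 35·6.6 − 35·6.5 = 0 → T = 458.5/(12.3·0.838671) = 44.447 ≈ 44.45 kN.
ΣF_x = 0: A_x − T·cos57° = 0 → A_x = 44.447 × 0.544639 = 24.21 kN.
ΣF_y = 0: A_y + T·sin57° − 35 − 35 = 0 → A_y = 70 − 44.447 × 0.838671 = 32.72 kN.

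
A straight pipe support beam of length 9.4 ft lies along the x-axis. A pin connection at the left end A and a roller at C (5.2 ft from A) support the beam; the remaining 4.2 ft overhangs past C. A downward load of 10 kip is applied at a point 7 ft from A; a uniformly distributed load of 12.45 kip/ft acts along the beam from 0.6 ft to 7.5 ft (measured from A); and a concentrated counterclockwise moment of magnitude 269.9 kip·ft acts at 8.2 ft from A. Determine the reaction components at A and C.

Resultant of the distributed load: 12.45 × 6.9 = 85.905 kip at 4.05 ft from A.
ΣM about A: C_y·5.2 − 10·7 − (12.45·6.9)·4.05 + 269.9 = 0 → C_y = 148.01525/5.2 = 28.4645 ≈ 28.46 kip.
ΣF_y = 0: A_y + 28.4645 − 10 − 12.45·6.9 = 0 → A_y = 67.44 kip.
ΣF_x = 0: no horizontal applied forces, so A_x = 0.

A_x = 0, A_y = 67.44 kip, C_y = 28.46 kip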